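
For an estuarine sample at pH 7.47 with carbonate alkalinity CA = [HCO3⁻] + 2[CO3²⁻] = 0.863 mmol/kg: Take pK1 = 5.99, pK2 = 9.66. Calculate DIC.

DIC = 0.886 mmol/kg

CA = [HCO3⁻] + 2[CO3²⁻] = (α₁ + 2α₂)·DIC
At pH 7.47: [H⁺]/K1 = 10^-1.48 = 0.033113, K2/[H⁺] = 10^-2.19 = 0.0064565
α₁ = 1/(1 + 0.033113 + 0.0064565) = 1/1.0396 = 0.9619; α₂ = α₁·K2/[H⁺] = 0.006211
α₁ + 2α₂ = 0.9744
DIC = CA / (α₁ + 2α₂) = 0.863 / 0.9744 = 0.886 mmol/kg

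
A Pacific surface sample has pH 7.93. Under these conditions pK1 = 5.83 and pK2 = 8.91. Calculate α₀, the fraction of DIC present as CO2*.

α₀ = 0.00714

α₀ = 1 / (1 + K1/[H⁺] + K1K2/[H⁺]²) = 1 / (1 + 10^+2.10 + 10^+1.12)
   = 1 / (1 + 125.89 + 13.183) = 1/140.08 = 0.007139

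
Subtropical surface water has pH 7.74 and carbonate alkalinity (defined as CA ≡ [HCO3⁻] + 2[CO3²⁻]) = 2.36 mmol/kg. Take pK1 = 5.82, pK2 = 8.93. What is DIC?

CA = [HCO3⁻] + 2[CO3²⁻] = (α₁ + 2α₂)·DIC
At pH 7.74: [H⁺]/K1 = 10^-1.92 = 0.012023, K2/[H⁺] = 10^-1.19 = 0.064565
α₁ = 1/(1 + 0.012023 + 0.064565) = 1/1.0766 = 0.9289; α₂ = α₁·K2/[H⁺] = 0.05997
α₁ + 2α₂ = 1.0488
DIC = CA / (α₁ + 2α₂) = 2.36 / 1.0488 = 2.25 mmol/kg

DIC = 2.25 mmol/kg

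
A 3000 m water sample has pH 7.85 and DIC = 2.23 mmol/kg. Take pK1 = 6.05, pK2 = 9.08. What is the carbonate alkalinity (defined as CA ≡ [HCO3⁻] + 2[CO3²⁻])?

CA = [HCO3⁻] + 2[CO3²⁻] = (α₁ + 2α₂)·DIC
At pH 7.85: [H⁺]/K1 = 10^-1.80 = 0.015849, K2/[H⁺] = 10^-1.23 = 0.058884
α₁ = 1/(1 + 0.015849 + 0.058884) = 1/1.0747 = 0.9305; α₂ = α₁·K2/[H⁺] = 0.05479
α₁ + 2α₂ = 1.0400
CA = 1.0400 × 2.23 = 2.32 mmol/kg

CA = 2.32 mmol/kg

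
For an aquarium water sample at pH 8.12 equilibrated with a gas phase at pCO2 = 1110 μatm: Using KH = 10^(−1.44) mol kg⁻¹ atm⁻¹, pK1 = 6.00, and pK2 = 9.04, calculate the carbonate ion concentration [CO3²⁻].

[CO3²⁻] = 0.639 mmol/kg

[CO2*] = KH · pCO2 = 10^(−1.44) × 1110×10^-6 = 4.030×10^-5 mol/kg
α₀ = 1/(1 + K1/[H⁺] + K1K2/[H⁺]²) = 1/(1 + 10^+2.12 + 10^+1.20) = 0.006726
DIC = [CO2*]/α₀ = 4.030×10^-5 / 0.006726 = 5.992 mmol/kg
[CO3²⁻] = α₂·DIC; α₂ = 0.1066, so [CO3²⁻] = 0.1066 × 5.992 = 0.639 mmol/kg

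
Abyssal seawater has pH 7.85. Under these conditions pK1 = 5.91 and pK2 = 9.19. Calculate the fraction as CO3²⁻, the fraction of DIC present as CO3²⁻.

α₂ = 0.0432

α₂ = 1 / (1 + [H⁺]/K2 + [H⁺]²/(K1K2)) = 1 / (1 + 10^+1.34 + 10^-0.60)
   = 1 / (1 + 21.878 + 0.25119) = 1/23.129 = 0.04324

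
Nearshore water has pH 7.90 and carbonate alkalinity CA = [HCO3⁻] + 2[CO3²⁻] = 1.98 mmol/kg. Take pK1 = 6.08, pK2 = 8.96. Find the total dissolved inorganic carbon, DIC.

DIC = 1.86 mmol/kg

CA = [HCO3⁻] + 2[CO3²⁻] = (α₁ + 2α₂)·DIC
At pH 7.90: [H⁺]/K1 = 10^-1.82 = 0.015136, K2/[H⁺] = 10^-1.06 = 0.087096
α₁ = 1/(1 + 0.015136 + 0.087096) = 1/1.1022 = 0.9073; α₂ = α₁·K2/[H⁺] = 0.07902
α₁ + 2α₂ = 1.0653
DIC = CA / (α₁ + 2α₂) = 1.98 / 1.0653 = 1.86 mmol/kg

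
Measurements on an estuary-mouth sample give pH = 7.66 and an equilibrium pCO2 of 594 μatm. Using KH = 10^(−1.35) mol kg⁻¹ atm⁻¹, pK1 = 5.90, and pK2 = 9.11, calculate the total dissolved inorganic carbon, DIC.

[CO2*] = KH · pCO2 = 10^(−1.35) × 594×10^-6 = 2.653×10^-5 mol/kg
α₀ = 1/(1 + K1/[H⁺] + K1K2/[H⁺]²) = 1/(1 + 10^+1.76 + 10^+0.31) = 0.01651
DIC = [CO2*]/α₀ = 2.653×10^-5 / 0.01651 = 1.61 mmol/kg

DIC = 1.61 mmol/kg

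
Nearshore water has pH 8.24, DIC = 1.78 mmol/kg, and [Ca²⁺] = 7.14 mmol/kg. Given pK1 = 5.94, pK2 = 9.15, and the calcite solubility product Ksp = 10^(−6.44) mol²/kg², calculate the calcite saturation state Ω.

α₂ = 1 / (1 + [H⁺]/K2 + [H⁺]²/(K1K2)) = 1 / (1 + 10^+0.91 + 10^-1.39)
   = 1 / (1 + 8.1283 + 0.040738) = 1/9.1690 = 0.1091
[CO3²⁻] = α₂ × DIC = 0.1091 × 1.78 = 0.1941 mmol/kg
Ksp = 10^(−6.44) = 3.631×10^-7
Ω = [Ca²⁺][CO3²⁻]/Ksp = (7.14×10^-3)(1.941×10^-4) / 3.631×10^-7 = 3.82

Ω = 3.82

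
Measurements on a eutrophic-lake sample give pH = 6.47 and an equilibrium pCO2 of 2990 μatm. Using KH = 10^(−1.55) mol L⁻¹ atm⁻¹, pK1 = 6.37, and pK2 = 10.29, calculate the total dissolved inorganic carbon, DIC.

DIC = 0.190 mmol/L

[CO2*] = KH · pCO2 = 10^(−1.55) × 2990×10^-6 = 8.427×10^-5 mol/L
α₀ = 1/(1 + K1/[H⁺] + K1K2/[H⁺]²) = 1/(1 + 10^+0.10 + 10^-3.72) = 0.4427
DIC = [CO2*]/α₀ = 8.427×10^-5 / 0.4427 = 0.190 mmol/L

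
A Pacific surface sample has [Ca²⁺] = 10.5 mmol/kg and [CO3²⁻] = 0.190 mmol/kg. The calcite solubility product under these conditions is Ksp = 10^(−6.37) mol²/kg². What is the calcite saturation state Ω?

Ksp = 10^(−6.37) = 4.266×10^-7
Ω = [Ca²⁺][CO3²⁻]/Ksp = (10.5×10^-3)(0.190×10^-3) / 4.266×10^-7 = 4.68

Ω = 4.68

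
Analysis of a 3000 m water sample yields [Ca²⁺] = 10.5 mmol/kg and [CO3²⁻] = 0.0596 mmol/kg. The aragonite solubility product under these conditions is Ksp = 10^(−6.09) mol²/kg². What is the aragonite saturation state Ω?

Ω = 0.770

Ksp = 10^(−6.09) = 8.128×10^-7
Ω = [Ca²⁺][CO3²⁻]/Ksp = (10.5×10^-3)(0.0596×10^-3) / 8.128×10^-7 = 0.770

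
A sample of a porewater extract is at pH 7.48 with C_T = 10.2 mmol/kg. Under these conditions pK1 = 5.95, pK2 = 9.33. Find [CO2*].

[CO2*] = 0.288 mmol/kg

α₀ = 1 / (1 + K1/[H⁺] + K1K2/[H⁺]²) = 1 / (1 + 10^+1.53 + 10^-0.32)
   = 1 / (1 + 33.884 + 0.47863) = 1/35.363 = 0.02828
[CO2*] = α₀ × DIC = 0.02828 × 10.2 = 0.288 mmol/kg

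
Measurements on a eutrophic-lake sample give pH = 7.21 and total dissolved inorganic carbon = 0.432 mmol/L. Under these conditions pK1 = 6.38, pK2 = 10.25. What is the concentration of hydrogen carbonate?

α₁ = 1 / (1 + [H⁺]/K1 + K2/[H⁺]) = 1 / (1 + 10^-0.83 + 10^-3.04)
   = 1 / (1 + 0.14791 + 0.00091201) = 1/1.1488 = 0.8705
[HCO3⁻] = α₁ × DIC = 0.8705 × 0.432 = 0.376 mmol/L

[HCO3⁻] = 0.376 mmol/L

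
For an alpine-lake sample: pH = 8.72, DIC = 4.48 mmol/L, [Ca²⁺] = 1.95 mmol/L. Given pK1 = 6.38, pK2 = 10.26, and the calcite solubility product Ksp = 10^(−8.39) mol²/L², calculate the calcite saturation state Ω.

Ω = 59.8

α₂ = 1 / (1 + [H⁺]/K2 + [H⁺]²/(K1K2)) = 1 / (1 + 10^+1.54 + 10^-0.80)
   = 1 / (1 + 34.674 + 0.15849) = 1/35.832 = 0.02791
[CO3²⁻] = α₂ × DIC = 0.02791 × 4.48 = 0.1250 mmol/L
Ksp = 10^(−8.39) = 4.074×10^-9
Ω = [Ca²⁺][CO3²⁻]/Ksp = (1.95×10^-3)(1.250×10^-4) / 4.074×10^-9 = 59.8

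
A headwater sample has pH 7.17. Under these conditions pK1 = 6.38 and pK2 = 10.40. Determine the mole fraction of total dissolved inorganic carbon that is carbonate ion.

α₂ = 0.000506

α₂ = 1 / (1 + [H⁺]/K2 + [H⁺]²/(K1K2)) = 1 / (1 + 10^+3.23 + 10^+2.44)
   = 1 / (1 + 1698.2 + 275.42) = 1/1974.7 = 0.0005064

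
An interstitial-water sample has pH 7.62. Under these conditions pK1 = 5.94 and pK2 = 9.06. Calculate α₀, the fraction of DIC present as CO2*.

α₀ = 0.0198

α₀ = 1 / (1 + K1/[H⁺] + K1K2/[H⁺]²) = 1 / (1 + 10^+1.68 + 10^+0.24)
   = 1 / (1 + 47.863 + 1.7378) = 1/50.601 = 0.01976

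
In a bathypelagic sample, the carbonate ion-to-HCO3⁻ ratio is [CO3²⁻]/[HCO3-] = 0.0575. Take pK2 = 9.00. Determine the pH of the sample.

From K2 = [H⁺][CO3²⁻]/[HCO3-]:  pH = pK2 + log₁₀([CO3²⁻]/[HCO3-])
log₁₀(0.0575) = -1.240
pH = 9.00 + (-1.240) = 7.76

pH = 7.76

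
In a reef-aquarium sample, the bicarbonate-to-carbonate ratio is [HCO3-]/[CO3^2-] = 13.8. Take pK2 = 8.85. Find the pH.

From K2 = [H⁺][CO3^2-]/[HCO3-]:  pH = pK2 − log₁₀([HCO3-]/[CO3^2-])
log₁₀(13.8) = +1.140
pH = 8.85 − (+1.140) = 7.71

pH = 7.71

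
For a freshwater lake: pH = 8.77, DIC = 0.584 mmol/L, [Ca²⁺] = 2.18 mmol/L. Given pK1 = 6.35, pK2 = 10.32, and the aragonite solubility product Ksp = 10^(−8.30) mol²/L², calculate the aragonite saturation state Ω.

α₂ = 1 / (1 + [H⁺]/K2 + [H⁺]²/(K1K2)) = 1 / (1 + 10^+1.55 + 10^-0.87)
   = 1 / (1 + 35.481 + 0.13490) = 1/36.616 = 0.02731
[CO3²⁻] = α₂ × DIC = 0.02731 × 0.584 = 0.01595 mmol/L = 15.95 μmol/L
Ksp = 10^(−8.30) = 5.012×10^-9
Ω = [Ca²⁺][CO3²⁻]/Ksp = (2.18×10^-3)(1.595×10^-5) / 5.012×10^-9 = 6.94

Ω = 6.94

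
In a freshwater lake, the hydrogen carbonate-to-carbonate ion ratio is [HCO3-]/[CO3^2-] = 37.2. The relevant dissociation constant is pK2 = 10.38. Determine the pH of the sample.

pH = 8.81

From K2 = [H⁺][CO3^2-]/[HCO3-]:  pH = pK2 − log₁₀([HCO3-]/[CO3^2-])
log₁₀(37.2) = +1.571
pH = 10.38 − (+1.571) = 8.81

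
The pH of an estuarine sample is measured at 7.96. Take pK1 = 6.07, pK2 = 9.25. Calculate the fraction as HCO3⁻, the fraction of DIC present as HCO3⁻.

α₁ = 1 / (1 + [H⁺]/K1 + K2/[H⁺]) = 1 / (1 + 10^-1.89 + 10^-1.29)
   = 1 / (1 + 0.012882 + 0.051286) = 1/1.0642 = 0.9397

α₁ = 0.940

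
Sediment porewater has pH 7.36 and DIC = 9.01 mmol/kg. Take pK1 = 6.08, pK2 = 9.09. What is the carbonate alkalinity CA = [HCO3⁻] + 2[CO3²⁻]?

CA = [HCO3⁻] + 2[CO3²⁻] = (α₁ + 2α₂)·DIC
At pH 7.36: [H⁺]/K1 = 10^-1.28 = 0.052481, K2/[H⁺] = 10^-1.73 = 0.018621
α₁ = 1/(1 + 0.052481 + 0.018621) = 1/1.0711 = 0.9336; α₂ = α₁·K2/[H⁺] = 0.01738
α₁ + 2α₂ = 0.9684
CA = 0.9684 × 9.01 = 8.73 mmol/kg

CA = 8.73 mmol/kg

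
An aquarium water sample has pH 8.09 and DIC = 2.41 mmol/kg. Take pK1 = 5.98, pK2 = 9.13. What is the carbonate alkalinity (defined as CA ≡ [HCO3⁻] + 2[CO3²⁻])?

CA = [HCO3⁻] + 2[CO3²⁻] = (α₁ + 2α₂)·DIC
At pH 8.09: [H⁺]/K1 = 10^-2.11 = 0.0077625, K2/[H⁺] = 10^-1.04 = 0.091201
α₁ = 1/(1 + 0.0077625 + 0.091201) = 1/1.0990 = 0.9099; α₂ = α₁·K2/[H⁺] = 0.08299
α₁ + 2α₂ = 1.0759
CA = 1.0759 × 2.41 = 2.59 mmol/kg

CA = 2.59 mmol/kg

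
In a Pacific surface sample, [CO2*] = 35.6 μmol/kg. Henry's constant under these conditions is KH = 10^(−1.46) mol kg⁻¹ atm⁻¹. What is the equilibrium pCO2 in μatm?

pCO2 = 1030 μatm

KH = 10^(−1.46) = 3.467×10^-2 mol kg⁻¹ atm⁻¹
pCO2 = [CO2*]/KH = 35.6×10^-6 / 3.467×10^-2 = 1.03×10^-3 atm = 1030 μatm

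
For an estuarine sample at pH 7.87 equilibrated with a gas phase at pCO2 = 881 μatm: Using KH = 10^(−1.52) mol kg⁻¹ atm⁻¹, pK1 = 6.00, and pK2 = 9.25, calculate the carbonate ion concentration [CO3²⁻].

[CO3²⁻] = 0.0822 mmol/kg

[CO2*] = KH · pCO2 = 10^(−1.52) × 881×10^-6 = 2.661×10^-5 mol/kg
α₀ = 1/(1 + K1/[H⁺] + K1K2/[H⁺]²) = 1/(1 + 10^+1.87 + 10^+0.49) = 0.01278
DIC = [CO2*]/α₀ = 2.661×10^-5 / 0.01278 = 2.081 mmol/kg
[CO3²⁻] = α₂·DIC; α₂ = 0.03951, so [CO3²⁻] = 0.03951 × 2.081 = 0.0822 mmol/kg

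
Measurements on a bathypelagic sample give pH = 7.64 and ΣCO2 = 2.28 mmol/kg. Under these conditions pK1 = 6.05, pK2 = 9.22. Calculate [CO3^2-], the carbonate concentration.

α₂ = 1 / (1 + [H⁺]/K2 + [H⁺]²/(K1K2)) = 1 / (1 + 10^+1.58 + 10^-0.01)
   = 1 / (1 + 38.019 + 0.97724) = 1/39.996 = 0.02500
[CO3²⁻] = α₂ × DIC = 0.02500 × 2.28 = 0.0570 mmol/kg

[CO3²⁻] = 0.0570 mmol/kg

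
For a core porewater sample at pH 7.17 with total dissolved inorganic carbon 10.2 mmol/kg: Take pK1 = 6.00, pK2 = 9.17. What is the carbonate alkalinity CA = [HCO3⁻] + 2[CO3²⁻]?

CA = [HCO3⁻] + 2[CO3²⁻] = (α₁ + 2α₂)·DIC
At pH 7.17: [H⁺]/K1 = 10^-1.17 = 0.067608, K2/[H⁺] = 10^-2.00 = 0.010000
α₁ = 1/(1 + 0.067608 + 0.010000) = 1/1.0776 = 0.9280; α₂ = α₁·K2/[H⁺] = 0.009280
α₁ + 2α₂ = 0.9465
CA = 0.9465 × 10.2 = 9.65 mmol/kg

CA = 9.65 mmol/kg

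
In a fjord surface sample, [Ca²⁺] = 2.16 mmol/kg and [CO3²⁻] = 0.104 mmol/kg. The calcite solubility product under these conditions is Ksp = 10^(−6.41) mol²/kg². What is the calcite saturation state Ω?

Ω = 0.577

Ksp = 10^(−6.41) = 3.890×10^-7
Ω = [Ca²⁺][CO3²⁻]/Ksp = (2.16×10^-3)(0.104×10^-3) / 3.890×10^-7 = 0.577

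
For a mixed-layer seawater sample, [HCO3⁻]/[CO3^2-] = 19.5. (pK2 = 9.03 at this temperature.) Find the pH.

pH = 7.74

From K2 = [H⁺][CO3^2-]/[HCO3⁻]:  pH = pK2 − log₁₀([HCO3⁻]/[CO3^2-])
log₁₀(19.5) = +1.290
pH = 9.03 − (+1.290) = 7.74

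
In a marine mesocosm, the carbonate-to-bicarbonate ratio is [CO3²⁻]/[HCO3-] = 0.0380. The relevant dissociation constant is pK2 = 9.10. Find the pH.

pH = 7.68

From K2 = [H⁺][CO3²⁻]/[HCO3-]:  pH = pK2 + log₁₀([CO3²⁻]/[HCO3-])
log₁₀(0.0380) = -1.420
pH = 9.10 + (-1.420) = 7.68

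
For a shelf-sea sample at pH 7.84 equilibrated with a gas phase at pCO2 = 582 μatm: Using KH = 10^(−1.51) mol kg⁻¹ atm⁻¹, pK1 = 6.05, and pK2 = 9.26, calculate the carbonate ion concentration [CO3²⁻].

[CO2*] = KH · pCO2 = 10^(−1.51) × 582×10^-6 = 1.799×10^-5 mol/kg
α₀ = 1/(1 + K1/[H⁺] + K1K2/[H⁺]²) = 1/(1 + 10^+1.79 + 10^+0.37) = 0.01538
DIC = [CO2*]/α₀ = 1.799×10^-5 / 0.01538 = 1.169 mmol/kg
[CO3²⁻] = α₂·DIC; α₂ = 0.03606, so [CO3²⁻] = 0.03606 × 1.169 = 0.0422 mmol/kg

[CO3²⁻] = 0.0422 mmol/kg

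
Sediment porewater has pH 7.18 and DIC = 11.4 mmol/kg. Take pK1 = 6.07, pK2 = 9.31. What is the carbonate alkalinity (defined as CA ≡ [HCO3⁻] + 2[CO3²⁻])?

CA = [HCO3⁻] + 2[CO3²⁻] = (α₁ + 2α₂)·DIC
At pH 7.18: [H⁺]/K1 = 10^-1.11 = 0.077625, K2/[H⁺] = 10^-2.13 = 0.0074131
α₁ = 1/(1 + 0.077625 + 0.0074131) = 1/1.0850 = 0.9216; α₂ = α₁·K2/[H⁺] = 0.006832
α₁ + 2α₂ = 0.9353
CA = 0.9353 × 11.4 = 10.7 mmol/kg

CA = 10.7 mmol/kg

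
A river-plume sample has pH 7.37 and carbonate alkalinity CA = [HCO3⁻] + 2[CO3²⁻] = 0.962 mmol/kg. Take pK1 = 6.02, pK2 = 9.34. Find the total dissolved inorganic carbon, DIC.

CA = [HCO3⁻] + 2[CO3²⁻] = (α₁ + 2α₂)·DIC
At pH 7.37: [H⁺]/K1 = 10^-1.35 = 0.044668, K2/[H⁺] = 10^-1.97 = 0.010715
α₁ = 1/(1 + 0.044668 + 0.010715) = 1/1.0554 = 0.9475; α₂ = α₁·K2/[H⁺] = 0.01015
α₁ + 2α₂ = 0.9678
DIC = CA / (α₁ + 2α₂) = 0.962 / 0.9678 = 0.994 mmol/kg

DIC = 0.994 mmol/kg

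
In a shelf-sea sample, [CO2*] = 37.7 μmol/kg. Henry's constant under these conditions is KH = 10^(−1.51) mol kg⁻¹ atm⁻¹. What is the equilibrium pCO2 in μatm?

KH = 10^(−1.51) = 3.090×10^-2 mol kg⁻¹ atm⁻¹
pCO2 = [CO2*]/KH = 37.7×10^-6 / 3.090×10^-2 = 1.22×10^-3 atm = 1220 μatm

pCO2 = 1220 μatm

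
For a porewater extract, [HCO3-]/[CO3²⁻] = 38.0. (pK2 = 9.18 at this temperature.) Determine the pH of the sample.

From K2 = [H⁺][CO3²⁻]/[HCO3-]:  pH = pK2 − log₁₀([HCO3-]/[CO3²⁻])
log₁₀(38.0) = +1.580
pH = 9.18 − (+1.580) = 7.60

pH = 7.60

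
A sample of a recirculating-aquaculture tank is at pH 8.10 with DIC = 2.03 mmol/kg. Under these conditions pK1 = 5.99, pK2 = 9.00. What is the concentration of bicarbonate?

α₁ = 1 / (1 + [H⁺]/K1 + K2/[H⁺]) = 1 / (1 + 10^-2.11 + 10^-0.90)
   = 1 / (1 + 0.0077625 + 0.12589) = 1/1.1337 = 0.8821
[HCO3⁻] = α₁ × DIC = 0.8821 × 2.03 = 1.79 mmol/kg

[HCO3⁻] = 1.79 mmol/kg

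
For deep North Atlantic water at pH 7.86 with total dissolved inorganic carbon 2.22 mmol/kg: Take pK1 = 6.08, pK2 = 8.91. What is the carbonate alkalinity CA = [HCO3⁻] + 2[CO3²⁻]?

CA = [HCO3⁻] + 2[CO3²⁻] = (α₁ + 2α₂)·DIC
At pH 7.86: [H⁺]/K1 = 10^-1.78 = 0.016596, K2/[H⁺] = 10^-1.05 = 0.089125
α₁ = 1/(1 + 0.016596 + 0.089125) = 1/1.1057 = 0.9044; α₂ = α₁·K2/[H⁺] = 0.08060
α₁ + 2α₂ = 1.0656
CA = 1.0656 × 2.22 = 2.37 mmol/kg

CA = 2.37 mmol/kg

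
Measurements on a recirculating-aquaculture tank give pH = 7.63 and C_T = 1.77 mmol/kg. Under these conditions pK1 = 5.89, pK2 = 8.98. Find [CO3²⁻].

[CO3²⁻] = 0.0744 mmol/kg

α₂ = 1 / (1 + [H⁺]/K2 + [H⁺]²/(K1K2)) = 1 / (1 + 10^+1.35 + 10^-0.39)
   = 1 / (1 + 22.387 + 0.40738) = 1/23.795 = 0.04203
[CO3²⁻] = α₂ × DIC = 0.04203 × 1.77 = 0.0744 mmol/kg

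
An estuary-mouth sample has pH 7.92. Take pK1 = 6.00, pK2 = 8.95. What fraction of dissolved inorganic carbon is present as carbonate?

α₂ = 0.0844

α₂ = 1 / (1 + [H⁺]/K2 + [H⁺]²/(K1K2)) = 1 / (1 + 10^+1.03 + 10^-0.89)
   = 1 / (1 + 10.715 + 0.12882) = 1/11.844 = 0.08443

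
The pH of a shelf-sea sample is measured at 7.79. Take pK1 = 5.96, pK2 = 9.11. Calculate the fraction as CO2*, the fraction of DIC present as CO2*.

α₀ = 0.0139

α₀ = 1 / (1 + K1/[H⁺] + K1K2/[H⁺]²) = 1 / (1 + 10^+1.83 + 10^+0.51)
   = 1 / (1 + 67.608 + 3.2359) = 1/71.844 = 0.01392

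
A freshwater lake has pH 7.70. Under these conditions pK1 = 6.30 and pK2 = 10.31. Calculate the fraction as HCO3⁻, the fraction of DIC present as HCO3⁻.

α₁ = 0.959

α₁ = 1 / (1 + [H⁺]/K1 + K2/[H⁺]) = 1 / (1 + 10^-1.40 + 10^-2.61)
   = 1 / (1 + 0.039811 + 0.0024547) = 1/1.0423 = 0.9594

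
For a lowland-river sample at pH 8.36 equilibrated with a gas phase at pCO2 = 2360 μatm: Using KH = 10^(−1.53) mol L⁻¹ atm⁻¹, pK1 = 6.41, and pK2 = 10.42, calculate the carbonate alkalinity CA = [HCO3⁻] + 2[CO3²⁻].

[CO2*] = KH · pCO2 = 10^(−1.53) × 2360×10^-6 = 6.965×10^-5 mol/L
α₀ = 1/(1 + K1/[H⁺] + K1K2/[H⁺]²) = 1/(1 + 10^+1.95 + 10^-0.11) = 0.01100
DIC = [CO2*]/α₀ = 6.965×10^-5 / 0.01100 = 6.331 mmol/L
CA = (α₁ + 2α₂)·DIC = (0.9805 + 2×0.008539) × 6.331 = 6.32 mmol/L

CA = 6.32 mmol/L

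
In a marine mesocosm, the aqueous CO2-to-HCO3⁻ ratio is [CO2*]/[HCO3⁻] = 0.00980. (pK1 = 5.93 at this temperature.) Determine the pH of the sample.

From K1 = [H⁺][HCO3⁻]/[CO2*]:  pH = pK1 − log₁₀([CO2*]/[HCO3⁻])
log₁₀(0.00980) = -2.009
pH = 5.93 − (-2.009) = 7.94

pH = 7.94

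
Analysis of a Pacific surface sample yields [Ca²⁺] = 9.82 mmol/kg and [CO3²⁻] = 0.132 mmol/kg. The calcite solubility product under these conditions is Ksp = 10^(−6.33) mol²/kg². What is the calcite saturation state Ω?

Ω = 2.77

Ksp = 10^(−6.33) = 4.677×10^-7
Ω = [Ca²⁺][CO3²⁻]/Ksp = (9.82×10^-3)(0.132×10^-3) / 4.677×10^-7 = 2.77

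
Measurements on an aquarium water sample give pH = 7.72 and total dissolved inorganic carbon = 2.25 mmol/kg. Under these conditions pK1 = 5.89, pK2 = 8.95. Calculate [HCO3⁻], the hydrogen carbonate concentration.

α₁ = 1 / (1 + [H⁺]/K1 + K2/[H⁺]) = 1 / (1 + 10^-1.83 + 10^-1.23)
   = 1 / (1 + 0.014791 + 0.058884) = 1/1.0737 = 0.9314
[HCO3⁻] = α₁ × DIC = 0.9314 × 2.25 = 2.10 mmol/kg

[HCO3⁻] = 2.10 mmol/kg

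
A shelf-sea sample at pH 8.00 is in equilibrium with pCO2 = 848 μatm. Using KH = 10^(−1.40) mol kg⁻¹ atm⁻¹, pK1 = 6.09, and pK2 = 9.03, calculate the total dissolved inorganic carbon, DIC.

[CO2*] = KH · pCO2 = 10^(−1.40) × 848×10^-6 = 3.376×10^-5 mol/kg
α₀ = 1/(1 + K1/[H⁺] + K1K2/[H⁺]²) = 1/(1 + 10^+1.91 + 10^+0.88) = 0.01113
DIC = [CO2*]/α₀ = 3.376×10^-5 / 0.01113 = 3.03 mmol/kg

DIC = 3.03 mmol/kg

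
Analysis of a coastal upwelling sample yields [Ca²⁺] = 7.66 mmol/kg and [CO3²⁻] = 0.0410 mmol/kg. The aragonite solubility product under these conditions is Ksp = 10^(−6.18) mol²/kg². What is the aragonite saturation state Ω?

Ksp = 10^(−6.18) = 6.607×10^-7
Ω = [Ca²⁺][CO3²⁻]/Ksp = (7.66×10^-3)(0.0410×10^-3) / 6.607×10^-7 = 0.475

Ω = 0.475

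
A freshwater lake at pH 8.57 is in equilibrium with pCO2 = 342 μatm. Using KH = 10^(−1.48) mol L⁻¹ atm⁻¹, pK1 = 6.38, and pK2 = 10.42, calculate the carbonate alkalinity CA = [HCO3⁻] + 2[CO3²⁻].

CA = 1.80 mmol/L

[CO2*] = KH · pCO2 = 10^(−1.48) × 342×10^-6 = 1.132×10^-5 mol/L
α₀ = 1/(1 + K1/[H⁺] + K1K2/[H⁺]²) = 1/(1 + 10^+2.19 + 10^+0.34) = 0.006326
DIC = [CO2*]/α₀ = 1.132×10^-5 / 0.006326 = 1.790 mmol/L
CA = (α₁ + 2α₂)·DIC = (0.9798 + 2×0.01384) × 1.790 = 1.80 mmol/L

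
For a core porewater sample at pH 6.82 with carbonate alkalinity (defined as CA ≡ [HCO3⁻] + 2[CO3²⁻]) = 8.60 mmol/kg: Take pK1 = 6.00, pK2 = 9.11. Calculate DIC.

DIC = 9.84 mmol/kg

CA = [HCO3⁻] + 2[CO3²⁻] = (α₁ + 2α₂)·DIC
At pH 6.82: [H⁺]/K1 = 10^-0.82 = 0.15136, K2/[H⁺] = 10^-2.29 = 0.0051286
α₁ = 1/(1 + 0.15136 + 0.0051286) = 1/1.1565 = 0.8647; α₂ = α₁·K2/[H⁺] = 0.004435
α₁ + 2α₂ = 0.8736
DIC = CA / (α₁ + 2α₂) = 8.60 / 0.8736 = 9.84 mmol/kg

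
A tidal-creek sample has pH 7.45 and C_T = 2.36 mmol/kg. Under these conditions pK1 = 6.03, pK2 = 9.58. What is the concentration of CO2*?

[CO2*] = 0.0858 mmol/kg

α₀ = 1 / (1 + K1/[H⁺] + K1K2/[H⁺]²) = 1 / (1 + 10^+1.42 + 10^-0.71)
   = 1 / (1 + 26.303 + 0.19498) = 1/27.498 = 0.03637
[CO2*] = α₀ × DIC = 0.03637 × 2.36 = 0.0858 mmol/kg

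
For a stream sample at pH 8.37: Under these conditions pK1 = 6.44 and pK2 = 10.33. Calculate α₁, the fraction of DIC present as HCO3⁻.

α₁ = 1 / (1 + [H⁺]/K1 + K2/[H⁺]) = 1 / (1 + 10^-1.93 + 10^-1.96)
   = 1 / (1 + 0.011749 + 0.010965) = 1/1.0227 = 0.9778

α₁ = 0.978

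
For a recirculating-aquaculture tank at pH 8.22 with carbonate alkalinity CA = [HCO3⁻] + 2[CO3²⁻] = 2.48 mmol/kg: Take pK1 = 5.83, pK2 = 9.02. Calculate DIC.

CA = [HCO3⁻] + 2[CO3²⁻] = (α₁ + 2α₂)·DIC
At pH 8.22: [H⁺]/K1 = 10^-2.39 = 0.0040738, K2/[H⁺] = 10^-0.80 = 0.15849
α₁ = 1/(1 + 0.0040738 + 0.15849) = 1/1.1626 = 0.8602; α₂ = α₁·K2/[H⁺] = 0.1363
α₁ + 2α₂ = 1.1328
DIC = CA / (α₁ + 2α₂) = 2.48 / 1.1328 = 2.19 mmol/kg

DIC = 2.19 mmol/kg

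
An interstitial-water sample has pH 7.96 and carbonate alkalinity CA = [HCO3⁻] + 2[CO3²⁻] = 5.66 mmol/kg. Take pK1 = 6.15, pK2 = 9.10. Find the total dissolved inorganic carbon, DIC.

CA = [HCO3⁻] + 2[CO3²⁻] = (α₁ + 2α₂)·DIC
At pH 7.96: [H⁺]/K1 = 10^-1.81 = 0.015488, K2/[H⁺] = 10^-1.14 = 0.072444
α₁ = 1/(1 + 0.015488 + 0.072444) = 1/1.0879 = 0.9192; α₂ = α₁·K2/[H⁺] = 0.06659
α₁ + 2α₂ = 1.0524
DIC = CA / (α₁ + 2α₂) = 5.66 / 1.0524 = 5.38 mmol/kg

DIC = 5.38 mmol/kg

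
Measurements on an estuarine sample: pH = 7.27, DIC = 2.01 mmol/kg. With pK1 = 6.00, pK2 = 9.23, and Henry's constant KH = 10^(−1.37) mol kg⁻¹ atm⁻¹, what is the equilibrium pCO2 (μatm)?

pCO2 = 2380 μatm

α₀ = 1 / (1 + K1/[H⁺] + K1K2/[H⁺]²) = 1 / (1 + 10^+1.27 + 10^-0.69)
   = 1 / (1 + 18.621 + 0.20417) = 1/19.825 = 0.05044
[CO2*] = α₀ × DIC = 0.05044 × 2.01 = 0.1014 mmol/kg
pCO2 = [CO2*]/KH = 1.014×10^-4 / 4.266×10^-2 = 2380 μatm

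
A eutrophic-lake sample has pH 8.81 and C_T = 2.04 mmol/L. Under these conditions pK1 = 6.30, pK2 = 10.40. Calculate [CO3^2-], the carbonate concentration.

α₂ = 1 / (1 + [H⁺]/K2 + [H⁺]²/(K1K2)) = 1 / (1 + 10^+1.59 + 10^-0.92)
   = 1 / (1 + 38.905 + 0.12023) = 1/40.025 = 0.02498
[CO3²⁻] = α₂ × DIC = 0.02498 × 2.04 = 0.0510 mmol/L

[CO3²⁻] = 0.0510 mmol/L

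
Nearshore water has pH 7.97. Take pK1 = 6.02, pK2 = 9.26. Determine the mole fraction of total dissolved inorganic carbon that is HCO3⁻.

α₁ = 0.941

α₁ = 1 / (1 + [H⁺]/K1 + K2/[H⁺]) = 1 / (1 + 10^-1.95 + 10^-1.29)
   = 1 / (1 + 0.011220 + 0.051286) = 1/1.0625 = 0.9412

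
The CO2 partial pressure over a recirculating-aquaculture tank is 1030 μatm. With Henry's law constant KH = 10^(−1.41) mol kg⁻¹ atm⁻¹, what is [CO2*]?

[CO2*] = 40.1 μmol/kg

KH = 10^(−1.41) = 3.890×10^-2 mol kg⁻¹ atm⁻¹
[CO2*] = KH · pCO2 = 3.890×10^-2 × 1030×10^-6 atm = 4.01×10^-5 mol/kg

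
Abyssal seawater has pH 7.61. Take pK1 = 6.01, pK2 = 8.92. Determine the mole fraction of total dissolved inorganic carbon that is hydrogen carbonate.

α₁ = 0.931

α₁ = 1 / (1 + [H⁺]/K1 + K2/[H⁺]) = 1 / (1 + 10^-1.60 + 10^-1.31)
   = 1 / (1 + 0.025119 + 0.048978) = 1/1.0741 = 0.9310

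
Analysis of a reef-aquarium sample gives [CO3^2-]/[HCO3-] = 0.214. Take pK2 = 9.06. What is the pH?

From K2 = [H⁺][CO3^2-]/[HCO3-]:  pH = pK2 + log₁₀([CO3^2-]/[HCO3-])
log₁₀(0.214) = -0.670
pH = 9.06 + (-0.670) = 8.39

pH = 8.39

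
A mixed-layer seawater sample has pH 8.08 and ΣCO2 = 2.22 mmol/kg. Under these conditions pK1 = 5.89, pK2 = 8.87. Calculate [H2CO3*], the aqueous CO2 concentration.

α₀ = 1 / (1 + K1/[H⁺] + K1K2/[H⁺]²) = 1 / (1 + 10^+2.19 + 10^+1.40)
   = 1 / (1 + 154.88 + 25.119) = 1/181.00 = 0.005525
[CO2*] = α₀ × DIC = 0.005525 × 2.22 = 0.0123 mmol/kg = 12.3 μmol/kg

[CO2*] = 12.3 μmol/kg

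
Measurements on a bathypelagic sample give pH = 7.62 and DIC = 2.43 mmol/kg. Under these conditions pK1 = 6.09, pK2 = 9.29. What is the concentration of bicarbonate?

α₁ = 1 / (1 + [H⁺]/K1 + K2/[H⁺]) = 1 / (1 + 10^-1.53 + 10^-1.67)
   = 1 / (1 + 0.029512 + 0.021380) = 1/1.0509 = 0.9516
[HCO3⁻] = α₁ × DIC = 0.9516 × 2.43 = 2.31 mmol/kg

[HCO3⁻] = 2.31 mmol/kg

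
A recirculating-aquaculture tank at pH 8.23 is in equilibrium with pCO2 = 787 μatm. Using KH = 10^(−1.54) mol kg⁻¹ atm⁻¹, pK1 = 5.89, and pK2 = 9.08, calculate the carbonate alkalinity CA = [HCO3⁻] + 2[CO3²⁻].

CA = 6.37 mmol/kg

[CO2*] = KH · pCO2 = 10^(−1.54) × 787×10^-6 = 2.270×10^-5 mol/kg
α₀ = 1/(1 + K1/[H⁺] + K1K2/[H⁺]²) = 1/(1 + 10^+2.34 + 10^+1.49) = 0.003989
DIC = [CO2*]/α₀ = 2.270×10^-5 / 0.003989 = 5.690 mmol/kg
CA = (α₁ + 2α₂)·DIC = (0.8727 + 2×0.1233) × 5.690 = 6.37 mmol/kg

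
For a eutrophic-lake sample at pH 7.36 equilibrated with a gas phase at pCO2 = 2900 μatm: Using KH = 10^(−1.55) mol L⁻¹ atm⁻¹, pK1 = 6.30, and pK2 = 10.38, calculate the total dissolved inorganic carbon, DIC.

DIC = 1.02 mmol/L

[CO2*] = KH · pCO2 = 10^(−1.55) × 2900×10^-6 = 8.173×10^-5 mol/L
α₀ = 1/(1 + K1/[H⁺] + K1K2/[H⁺]²) = 1/(1 + 10^+1.06 + 10^-1.96) = 0.08005
DIC = [CO2*]/α₀ = 8.173×10^-5 / 0.08005 = 1.02 mmol/L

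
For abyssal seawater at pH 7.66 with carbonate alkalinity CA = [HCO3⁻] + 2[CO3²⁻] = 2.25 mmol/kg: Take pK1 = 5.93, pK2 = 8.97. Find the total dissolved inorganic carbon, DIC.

DIC = 2.19 mmol/kg

CA = [HCO3⁻] + 2[CO3²⁻] = (α₁ + 2α₂)·DIC
At pH 7.66: [H⁺]/K1 = 10^-1.73 = 0.018621, K2/[H⁺] = 10^-1.31 = 0.048978
α₁ = 1/(1 + 0.018621 + 0.048978) = 1/1.0676 = 0.9367; α₂ = α₁·K2/[H⁺] = 0.04588
α₁ + 2α₂ = 1.0284
DIC = CA / (α₁ + 2α₂) = 2.25 / 1.0284 = 2.19 mmol/kg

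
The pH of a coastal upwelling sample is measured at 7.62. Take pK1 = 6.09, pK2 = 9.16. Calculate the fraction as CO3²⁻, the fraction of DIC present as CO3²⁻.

α₂ = 1 / (1 + [H⁺]/K2 + [H⁺]²/(K1K2)) = 1 / (1 + 10^+1.54 + 10^+0.01)
   = 1 / (1 + 34.674 + 1.0233) = 1/36.697 = 0.02725

α₂ = 0.0273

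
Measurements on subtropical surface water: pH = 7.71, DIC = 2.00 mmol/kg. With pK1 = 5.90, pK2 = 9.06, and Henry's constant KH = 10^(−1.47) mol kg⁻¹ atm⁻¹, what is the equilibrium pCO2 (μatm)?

pCO2 = 862 μatm

α₀ = 1 / (1 + K1/[H⁺] + K1K2/[H⁺]²) = 1 / (1 + 10^+1.81 + 10^+0.46)
   = 1 / (1 + 64.565 + 2.8840) = 1/68.449 = 0.01461
[CO2*] = α₀ × DIC = 0.01461 × 2.00 = 0.02922 mmol/kg
pCO2 = [CO2*]/KH = 2.922×10^-5 / 3.388×10^-2 = 862 μatm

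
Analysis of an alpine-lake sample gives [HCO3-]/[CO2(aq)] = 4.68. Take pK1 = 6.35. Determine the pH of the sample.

pH = 7.02

From K1 = [H⁺][HCO3-]/[CO2(aq)]:  pH = pK1 + log₁₀([HCO3-]/[CO2(aq)])
log₁₀(4.68) = +0.670
pH = 6.35 + (+0.670) = 7.02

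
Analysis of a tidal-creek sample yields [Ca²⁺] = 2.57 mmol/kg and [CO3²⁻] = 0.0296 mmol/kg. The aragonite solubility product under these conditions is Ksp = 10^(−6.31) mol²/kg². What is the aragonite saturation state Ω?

Ω = 0.155

Ksp = 10^(−6.31) = 4.898×10^-7
Ω = [Ca²⁺][CO3²⁻]/Ksp = (2.57×10^-3)(0.0296×10^-3) / 4.898×10^-7 = 0.155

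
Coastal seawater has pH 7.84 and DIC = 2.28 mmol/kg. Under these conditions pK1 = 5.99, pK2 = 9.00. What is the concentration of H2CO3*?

[CO2*] = 0.0297 mmol/kg

α₀ = 1 / (1 + K1/[H⁺] + K1K2/[H⁺]²) = 1 / (1 + 10^+1.85 + 10^+0.69)
   = 1 / (1 + 70.795 + 4.8978) = 1/76.692 = 0.01304
[CO2*] = α₀ × DIC = 0.01304 × 2.28 = 0.0297 mmol/kg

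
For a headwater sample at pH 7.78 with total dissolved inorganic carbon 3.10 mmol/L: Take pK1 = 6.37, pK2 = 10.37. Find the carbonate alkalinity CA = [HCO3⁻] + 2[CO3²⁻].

CA = 2.99 mmol/L

CA = [HCO3⁻] + 2[CO3²⁻] = (α₁ + 2α₂)·DIC
At pH 7.78: [H⁺]/K1 = 10^-1.41 = 0.038905, K2/[H⁺] = 10^-2.59 = 0.0025704
α₁ = 1/(1 + 0.038905 + 0.0025704) = 1/1.0415 = 0.9602; α₂ = α₁·K2/[H⁺] = 0.002468
α₁ + 2α₂ = 0.9651
CA = 0.9651 × 3.10 = 2.99 mmol/L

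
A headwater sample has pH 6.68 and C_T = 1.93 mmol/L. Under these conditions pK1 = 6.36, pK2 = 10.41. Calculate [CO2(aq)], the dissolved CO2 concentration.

[CO2*] = 0.625 mmol/L

α₀ = 1 / (1 + K1/[H⁺] + K1K2/[H⁺]²) = 1 / (1 + 10^+0.32 + 10^-3.41)
   = 1 / (1 + 2.0893 + 0.00038905) = 1/3.0897 = 0.3237
[CO2*] = α₀ × DIC = 0.3237 × 1.93 = 0.625 mmol/L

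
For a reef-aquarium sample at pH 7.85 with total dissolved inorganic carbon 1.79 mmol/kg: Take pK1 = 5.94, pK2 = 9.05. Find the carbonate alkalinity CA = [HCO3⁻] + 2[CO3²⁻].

CA = [HCO3⁻] + 2[CO3²⁻] = (α₁ + 2α₂)·DIC
At pH 7.85: [H⁺]/K1 = 10^-1.91 = 0.012303, K2/[H⁺] = 10^-1.20 = 0.063096
α₁ = 1/(1 + 0.012303 + 0.063096) = 1/1.0754 = 0.9299; α₂ = α₁·K2/[H⁺] = 0.05867
α₁ + 2α₂ = 1.0472
CA = 1.0472 × 1.79 = 1.87 mmol/kg

CA = 1.87 mmol/kg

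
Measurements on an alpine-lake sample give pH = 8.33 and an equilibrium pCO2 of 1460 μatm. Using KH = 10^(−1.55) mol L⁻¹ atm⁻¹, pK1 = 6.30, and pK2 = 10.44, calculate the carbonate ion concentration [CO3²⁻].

[CO2*] = KH · pCO2 = 10^(−1.55) × 1460×10^-6 = 4.115×10^-5 mol/L
α₀ = 1/(1 + K1/[H⁺] + K1K2/[H⁺]²) = 1/(1 + 10^+2.03 + 10^-0.08) = 0.009176
DIC = [CO2*]/α₀ = 4.115×10^-5 / 0.009176 = 4.485 mmol/L
[CO3²⁻] = α₂·DIC; α₂ = 0.007632, so [CO3²⁻] = 0.007632 × 4.485 = 0.0342 mmol/L

[CO3²⁻] = 0.0342 mmol/L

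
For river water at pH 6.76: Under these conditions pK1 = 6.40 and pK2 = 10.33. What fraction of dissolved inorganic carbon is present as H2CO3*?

α₀ = 0.304

α₀ = 1 / (1 + K1/[H⁺] + K1K2/[H⁺]²) = 1 / (1 + 10^+0.36 + 10^-3.21)
   = 1 / (1 + 2.2909 + 0.00061660) = 1/3.2915 = 0.3038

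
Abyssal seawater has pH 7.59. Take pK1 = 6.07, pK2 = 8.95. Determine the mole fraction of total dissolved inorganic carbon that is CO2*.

α₀ = 1 / (1 + K1/[H⁺] + K1K2/[H⁺]²) = 1 / (1 + 10^+1.52 + 10^+0.16)
   = 1 / (1 + 33.113 + 1.4454) = 1/35.559 = 0.02812

α₀ = 0.0281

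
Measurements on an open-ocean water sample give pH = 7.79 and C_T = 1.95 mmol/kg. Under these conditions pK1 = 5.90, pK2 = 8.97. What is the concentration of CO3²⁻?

[CO3²⁻] = 0.119 mmol/kg

α₂ = 1 / (1 + [H⁺]/K2 + [H⁺]²/(K1K2)) = 1 / (1 + 10^+1.18 + 10^-0.71)
   = 1 / (1 + 15.136 + 0.19498) = 1/16.331 = 0.06123
[CO3²⁻] = α₂ × DIC = 0.06123 × 1.95 = 0.119 mmol/kg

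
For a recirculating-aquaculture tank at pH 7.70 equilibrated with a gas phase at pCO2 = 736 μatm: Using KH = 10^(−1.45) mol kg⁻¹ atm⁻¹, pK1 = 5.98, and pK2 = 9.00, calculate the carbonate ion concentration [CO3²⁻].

[CO2*] = KH · pCO2 = 10^(−1.45) × 736×10^-6 = 2.611×10^-5 mol/kg
α₀ = 1/(1 + K1/[H⁺] + K1K2/[H⁺]²) = 1/(1 + 10^+1.72 + 10^+0.42) = 0.01782
DIC = [CO2*]/α₀ = 2.611×10^-5 / 0.01782 = 1.465 mmol/kg
[CO3²⁻] = α₂·DIC; α₂ = 0.04688, so [CO3²⁻] = 0.04688 × 1.465 = 0.0687 mmol/kg

[CO3²⁻] = 0.0687 mmol/kg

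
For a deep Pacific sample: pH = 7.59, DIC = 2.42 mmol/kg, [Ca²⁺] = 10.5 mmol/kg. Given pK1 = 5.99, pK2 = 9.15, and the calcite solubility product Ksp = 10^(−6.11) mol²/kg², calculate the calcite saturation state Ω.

Ω = 0.856

α₂ = 1 / (1 + [H⁺]/K2 + [H⁺]²/(K1K2)) = 1 / (1 + 10^+1.56 + 10^-0.04)
   = 1 / (1 + 36.308 + 0.91201) = 1/38.220 = 0.02616
[CO3²⁻] = α₂ × DIC = 0.02616 × 2.42 = 0.06332 mmol/kg
Ksp = 10^(−6.11) = 7.762×10^-7
Ω = [Ca²⁺][CO3²⁻]/Ksp = (10.5×10^-3)(6.332×10^-5) / 7.762×10^-7 = 0.856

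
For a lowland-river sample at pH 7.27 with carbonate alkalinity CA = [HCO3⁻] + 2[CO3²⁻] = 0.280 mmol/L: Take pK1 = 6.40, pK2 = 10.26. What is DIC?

DIC = 0.317 mmol/L

CA = [HCO3⁻] + 2[CO3²⁻] = (α₁ + 2α₂)·DIC
At pH 7.27: [H⁺]/K1 = 10^-0.87 = 0.13490, K2/[H⁺] = 10^-2.99 = 0.0010233
α₁ = 1/(1 + 0.13490 + 0.0010233) = 1/1.1359 = 0.8803; α₂ = α₁·K2/[H⁺] = 0.0009008
α₁ + 2α₂ = 0.8821
DIC = CA / (α₁ + 2α₂) = 0.280 / 0.8821 = 0.317 mmol/L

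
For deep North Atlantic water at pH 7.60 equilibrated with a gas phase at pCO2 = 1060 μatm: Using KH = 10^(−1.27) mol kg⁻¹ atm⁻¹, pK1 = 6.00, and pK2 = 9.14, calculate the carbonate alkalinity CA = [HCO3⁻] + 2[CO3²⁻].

CA = 2.40 mmol/kg

[CO2*] = KH · pCO2 = 10^(−1.27) × 1060×10^-6 = 5.693×10^-5 mol/kg
α₀ = 1/(1 + K1/[H⁺] + K1K2/[H⁺]²) = 1/(1 + 10^+1.60 + 10^+0.06) = 0.02383
DIC = [CO2*]/α₀ = 5.693×10^-5 / 0.02383 = 2.389 mmol/kg
CA = (α₁ + 2α₂)·DIC = (0.9488 + 2×0.02736) × 2.389 = 2.40 mmol/kg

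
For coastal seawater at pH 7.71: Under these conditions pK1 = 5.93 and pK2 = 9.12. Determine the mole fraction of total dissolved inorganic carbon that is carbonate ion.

α₂ = 1 / (1 + [H⁺]/K2 + [H⁺]²/(K1K2)) = 1 / (1 + 10^+1.41 + 10^-0.37)
   = 1 / (1 + 25.704 + 0.42658) = 1/27.131 = 0.03686

α₂ = 0.0369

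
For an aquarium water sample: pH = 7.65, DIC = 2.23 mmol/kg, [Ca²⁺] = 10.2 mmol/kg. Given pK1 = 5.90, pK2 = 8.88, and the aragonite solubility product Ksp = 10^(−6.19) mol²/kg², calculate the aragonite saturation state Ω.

Ω = 1.93

α₂ = 1 / (1 + [H⁺]/K2 + [H⁺]²/(K1K2)) = 1 / (1 + 10^+1.23 + 10^-0.52)
   = 1 / (1 + 16.982 + 0.30200) = 1/18.284 = 0.05469
[CO3²⁻] = α₂ × DIC = 0.05469 × 2.23 = 0.1220 mmol/kg
Ksp = 10^(−6.19) = 6.457×10^-7
Ω = [Ca²⁺][CO3²⁻]/Ksp = (10.2×10^-3)(1.220×10^-4) / 6.457×10^-7 = 1.93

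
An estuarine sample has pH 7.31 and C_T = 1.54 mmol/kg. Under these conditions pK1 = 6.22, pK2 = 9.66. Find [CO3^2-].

α₂ = 1 / (1 + [H⁺]/K2 + [H⁺]²/(K1K2)) = 1 / (1 + 10^+2.35 + 10^+1.26)
   = 1 / (1 + 223.87 + 18.197) = 1/243.07 = 0.004114
[CO3²⁻] = α₂ × DIC = 0.004114 × 1.54 = 0.00634 mmol/kg = 6.34 μmol/kg

[CO3²⁻] = 6.34 μmol/kg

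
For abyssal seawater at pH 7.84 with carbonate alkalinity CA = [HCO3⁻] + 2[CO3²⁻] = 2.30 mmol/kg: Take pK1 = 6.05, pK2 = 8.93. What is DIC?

DIC = 2.17 mmol/kg

CA = [HCO3⁻] + 2[CO3²⁻] = (α₁ + 2α₂)·DIC
At pH 7.84: [H⁺]/K1 = 10^-1.79 = 0.016218, K2/[H⁺] = 10^-1.09 = 0.081283
α₁ = 1/(1 + 0.016218 + 0.081283) = 1/1.0975 = 0.9112; α₂ = α₁·K2/[H⁺] = 0.07406
α₁ + 2α₂ = 1.0593
DIC = CA / (α₁ + 2α₂) = 2.30 / 1.0593 = 2.17 mmol/kg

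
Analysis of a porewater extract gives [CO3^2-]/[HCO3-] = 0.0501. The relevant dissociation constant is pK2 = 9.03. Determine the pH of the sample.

From K2 = [H⁺][CO3^2-]/[HCO3-]:  pH = pK2 + log₁₀([CO3^2-]/[HCO3-])
log₁₀(0.0501) = -1.300
pH = 9.03 + (-1.300) = 7.73

pH = 7.73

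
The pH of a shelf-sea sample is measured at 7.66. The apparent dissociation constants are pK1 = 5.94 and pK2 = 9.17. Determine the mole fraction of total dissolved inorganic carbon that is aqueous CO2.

α₀ = 1 / (1 + K1/[H⁺] + K1K2/[H⁺]²) = 1 / (1 + 10^+1.72 + 10^+0.21)
   = 1 / (1 + 52.481 + 1.6218) = 1/55.103 = 0.01815

α₀ = 0.0181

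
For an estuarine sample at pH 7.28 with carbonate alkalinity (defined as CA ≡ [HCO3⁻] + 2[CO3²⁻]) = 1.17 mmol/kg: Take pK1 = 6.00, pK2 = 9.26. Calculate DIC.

DIC = 1.22 mmol/kg

CA = [HCO3⁻] + 2[CO3²⁻] = (α₁ + 2α₂)·DIC
At pH 7.28: [H⁺]/K1 = 10^-1.28 = 0.052481, K2/[H⁺] = 10^-1.98 = 0.010471
α₁ = 1/(1 + 0.052481 + 0.010471) = 1/1.0630 = 0.9408; α₂ = α₁·K2/[H⁺] = 0.009851
α₁ + 2α₂ = 0.9605
DIC = CA / (α₁ + 2α₂) = 1.17 / 0.9605 = 1.22 mmol/kg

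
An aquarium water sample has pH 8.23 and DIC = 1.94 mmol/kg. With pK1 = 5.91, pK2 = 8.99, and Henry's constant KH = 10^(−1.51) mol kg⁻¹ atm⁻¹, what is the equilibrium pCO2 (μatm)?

α₀ = 1 / (1 + K1/[H⁺] + K1K2/[H⁺]²) = 1 / (1 + 10^+2.32 + 10^+1.56)
   = 1 / (1 + 208.93 + 36.308) = 1/246.24 = 0.004061
[CO2*] = α₀ × DIC = 0.004061 × 1.94 = 0.007879 mmol/kg = 7.879 μmol/kg
pCO2 = [CO2*]/KH = 7.879×10^-6 / 3.090×10^-2 = 255 μatm

pCO2 = 255 μatm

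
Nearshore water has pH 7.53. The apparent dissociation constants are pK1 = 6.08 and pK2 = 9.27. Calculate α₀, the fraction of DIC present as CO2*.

α₀ = 0.0337

α₀ = 1 / (1 + K1/[H⁺] + K1K2/[H⁺]²) = 1 / (1 + 10^+1.45 + 10^-0.29)
   = 1 / (1 + 28.184 + 0.51286) = 1/29.697 = 0.03367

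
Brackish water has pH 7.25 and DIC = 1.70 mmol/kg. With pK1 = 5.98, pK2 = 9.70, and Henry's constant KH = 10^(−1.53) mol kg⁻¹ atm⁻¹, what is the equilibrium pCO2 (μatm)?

α₀ = 1 / (1 + K1/[H⁺] + K1K2/[H⁺]²) = 1 / (1 + 10^+1.27 + 10^-1.18)
   = 1 / (1 + 18.621 + 0.066069) = 1/19.687 = 0.05080
[CO2*] = α₀ × DIC = 0.05080 × 1.70 = 0.08635 mmol/kg
pCO2 = [CO2*]/KH = 8.635×10^-5 / 2.951×10^-2 = 2930 μatm

pCO2 = 2930 μatm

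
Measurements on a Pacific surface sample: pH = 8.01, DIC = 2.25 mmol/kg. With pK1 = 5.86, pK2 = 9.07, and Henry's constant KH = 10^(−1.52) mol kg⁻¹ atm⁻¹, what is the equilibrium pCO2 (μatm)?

α₀ = 1 / (1 + K1/[H⁺] + K1K2/[H⁺]²) = 1 / (1 + 10^+2.15 + 10^+1.09)
   = 1 / (1 + 141.25 + 12.303) = 1/154.56 = 0.006470
[CO2*] = α₀ × DIC = 0.006470 × 2.25 = 0.01456 mmol/kg = 14.56 μmol/kg
pCO2 = [CO2*]/KH = 1.456×10^-5 / 3.020×10^-2 = 482 μatm

pCO2 = 482 μatm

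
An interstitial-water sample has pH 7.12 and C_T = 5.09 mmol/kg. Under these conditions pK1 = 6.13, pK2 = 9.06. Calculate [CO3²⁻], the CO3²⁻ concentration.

α₂ = 1 / (1 + [H⁺]/K2 + [H⁺]²/(K1K2)) = 1 / (1 + 10^+1.94 + 10^+0.95)
   = 1 / (1 + 87.096 + 8.9125) = 1/97.009 = 0.01031
[CO3²⁻] = α₂ × DIC = 0.01031 × 5.09 = 0.0525 mmol/kg

[CO3²⁻] = 0.0525 mmol/kg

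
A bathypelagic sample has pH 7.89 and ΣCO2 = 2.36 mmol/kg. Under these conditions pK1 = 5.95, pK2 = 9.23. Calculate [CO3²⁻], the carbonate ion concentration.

α₂ = 1 / (1 + [H⁺]/K2 + [H⁺]²/(K1K2)) = 1 / (1 + 10^+1.34 + 10^-0.60)
   = 1 / (1 + 21.878 + 0.25119) = 1/23.129 = 0.04324
[CO3²⁻] = α₂ × DIC = 0.04324 × 2.36 = 0.102 mmol/kg

[CO3²⁻] = 0.102 mmol/kg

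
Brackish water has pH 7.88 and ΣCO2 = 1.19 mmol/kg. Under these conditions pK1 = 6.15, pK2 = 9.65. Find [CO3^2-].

[CO3²⁻] = 19.5 μmol/kg

α₂ = 1 / (1 + [H⁺]/K2 + [H⁺]²/(K1K2)) = 1 / (1 + 10^+1.77 + 10^+0.04)
   = 1 / (1 + 58.884 + 1.0965) = 1/60.981 = 0.01640
[CO3²⁻] = α₂ × DIC = 0.01640 × 1.19 = 0.0195 mmol/kg = 19.5 μmol/kg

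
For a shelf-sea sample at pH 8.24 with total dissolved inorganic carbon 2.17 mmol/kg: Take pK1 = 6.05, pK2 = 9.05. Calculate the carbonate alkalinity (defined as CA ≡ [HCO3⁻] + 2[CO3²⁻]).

CA = [HCO3⁻] + 2[CO3²⁻] = (α₁ + 2α₂)·DIC
At pH 8.24: [H⁺]/K1 = 10^-2.19 = 0.0064565, K2/[H⁺] = 10^-0.81 = 0.15488
α₁ = 1/(1 + 0.0064565 + 0.15488) = 1/1.1613 = 0.8611; α₂ = α₁·K2/[H⁺] = 0.1334
α₁ + 2α₂ = 1.1278
CA = 1.1278 × 2.17 = 2.45 mmol/kg

CA = 2.45 mmol/kg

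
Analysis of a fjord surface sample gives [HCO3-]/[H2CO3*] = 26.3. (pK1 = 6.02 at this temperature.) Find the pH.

pH = 7.44

From K1 = [H⁺][HCO3-]/[H2CO3*]:  pH = pK1 + log₁₀([HCO3-]/[H2CO3*])
log₁₀(26.3) = +1.420
pH = 6.02 + (+1.420) = 7.44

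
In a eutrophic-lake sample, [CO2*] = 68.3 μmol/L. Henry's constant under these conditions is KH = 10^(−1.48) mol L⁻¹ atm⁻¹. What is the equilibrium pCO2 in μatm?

KH = 10^(−1.48) = 3.311×10^-2 mol L⁻¹ atm⁻¹
pCO2 = [CO2*]/KH = 68.3×10^-6 / 3.311×10^-2 = 2.06×10^-3 atm = 2060 μatm

pCO2 = 2060 μatm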